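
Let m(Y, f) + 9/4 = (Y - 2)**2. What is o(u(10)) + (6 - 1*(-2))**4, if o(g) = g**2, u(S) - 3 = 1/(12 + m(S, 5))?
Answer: 357244721/87025 ≈ 4105.1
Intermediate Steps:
m(Y, f) = -9/4 + (-2 + Y)**2 (m(Y, f) = -9/4 + (Y - 2)**2 = -9/4 + (-2 + Y)**2)
u(S) = 3 + 1/(39/4 + (-2 + S)**2) (u(S) = 3 + 1/(12 + (-9/4 + (-2 + S)**2)) = 3 + 1/(39/4 + (-2 + S)**2))
o(u(10)) + (6 - 1*(-2))**4 = ((121 + 12*(-2 + 10)**2)/(39 + 4*(-2 + 10)**2))**2 + (6 - 1*(-2))**4 = ((121 + 12*8**2)/(39 + 4*8**2))**2 + (6 + 2)**4 = ((121 + 12*64)/(39 + 4*64))**2 + 8**4 = ((121 + 768)/(39 + 256))**2 + 4096 = (889/295)**2 + 4096 = 790321/87025 + 4096 = 357244721/87025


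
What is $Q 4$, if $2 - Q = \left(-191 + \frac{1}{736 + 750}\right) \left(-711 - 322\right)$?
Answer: $- \frac{586376506}{743} \approx -7.892 \cdot 10^{5}$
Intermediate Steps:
$Q = - \frac{293188253}{1486}$ ($Q = 2 - \left(-191 + \frac{1}{736 + 750}\right) \left(-711 - 322\right) = 2 - \left(-191 + \frac{1}{1486}\right) \left(-1033\right) = 2 - \left(- \frac{283825}{1486}\right) \left(-1033\right) = 2 - \frac{293191225}{1486} = - \frac{293188253}{1486} \approx -1.973 \cdot 10^{5}$)
$Q 4 = \left(- \frac{293188253}{1486}\right) 4 = - \frac{586376506}{743}$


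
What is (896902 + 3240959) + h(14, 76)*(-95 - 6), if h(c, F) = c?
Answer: 4136447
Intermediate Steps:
(896902 + 3240959) + h(14, 76)*(-95 - 6) = (896902 + 3240959) + 14*(-95 - 6) = 4137861 + 14*(-101) = 4137861 - 1414 = 4136447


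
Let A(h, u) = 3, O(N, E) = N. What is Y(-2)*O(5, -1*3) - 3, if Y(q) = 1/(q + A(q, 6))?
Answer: 2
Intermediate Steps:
Y(q) = 1/(3 + q) (Y(q) = 1/(q + 3) = 1/(3 + q))
Y(-2)*O(5, -1*3) - 3 = 5/(3 - 2) - 3 = 5/1 - 3 = 1*5 - 3 = 5 - 3 = 2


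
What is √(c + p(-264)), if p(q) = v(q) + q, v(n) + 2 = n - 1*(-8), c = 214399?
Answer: √213877 ≈ 462.47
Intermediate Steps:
v(n) = 6 + n (v(n) = -2 + (n - 1*(-8)) = -2 + (n + 8) = -2 + (8 + n) = 6 + n)
p(q) = 6 + 2*q (p(q) = (6 + q) + q = 6 + 2*q)
√(c + p(-264)) = √(214399 + (6 + 2*(-264))) = √(214399 + (6 - 528)) = √(214399 - 522) = √213877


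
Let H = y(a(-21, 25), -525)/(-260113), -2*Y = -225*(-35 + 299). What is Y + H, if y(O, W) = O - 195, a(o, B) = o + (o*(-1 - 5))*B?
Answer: 7725353166/260113 ≈ 29700.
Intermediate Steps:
a(o, B) = o - 6*B*o (a(o, B) = o + (o*(-6))*B = o + (-6*o)*B = o - 6*B*o)
Y = 29700 (Y = -(-225)*(-35 + 299)/2 = -(-225)*264/2 = -½*(-59400) = 29700)
y(O, W) = -195 + O
H = -2934/260113 (H = (-195 - 21*(1 - 6*25))/(-260113) = (-195 - 21*(1 - 150))*(-1/260113) = (-195 - 21*(-149))*(-1/260113) = (-195 + 3129)*(-1/260113) = 2934*(-1/260113) = -2934/260113 ≈ -0.011280)
Y + H = 29700 - 2934/260113 = 7725353166/260113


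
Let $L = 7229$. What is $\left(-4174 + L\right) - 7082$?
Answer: $-4027$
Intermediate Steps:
$\left(-4174 + L\right) - 7082 = \left(-4174 + 7229\right) - 7082 = 3055 - 7082 = -4027$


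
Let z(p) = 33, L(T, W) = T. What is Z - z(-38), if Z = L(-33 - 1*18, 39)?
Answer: -84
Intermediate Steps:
Z = -51 (Z = -33 - 1*18 = -33 - 18 = -51)
Z - z(-38) = -51 - 1*33 = -51 - 33 = -84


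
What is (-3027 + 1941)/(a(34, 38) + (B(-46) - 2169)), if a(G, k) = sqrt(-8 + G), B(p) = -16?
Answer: 2372910/4774199 + 1086*sqrt(26)/4774199 ≈ 0.49819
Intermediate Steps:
(-3027 + 1941)/(a(34, 38) + (B(-46) - 2169)) = (-3027 + 1941)/(sqrt(-8 + 34) + (-16 - 2169)) = -1086/(sqrt(26) - 2185) = -1086/(-2185 + sqrt(26))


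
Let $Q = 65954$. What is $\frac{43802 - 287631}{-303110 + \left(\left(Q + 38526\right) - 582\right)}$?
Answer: $\frac{243829}{199212} \approx 1.224$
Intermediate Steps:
$\frac{43802 - 287631}{-303110 + \left(\left(Q + 38526\right) - 582\right)} = \frac{43802 - 287631}{-303110 + \left(\left(65954 + 38526\right) - 582\right)} = - \frac{243829}{-303110 + \left(104480 - 582\right)} = - \frac{243829}{-303110 + 103898} = - \frac{243829}{-199212} = \left(-243829\right) \left(- \frac{1}{199212}\right) = \frac{243829}{199212}$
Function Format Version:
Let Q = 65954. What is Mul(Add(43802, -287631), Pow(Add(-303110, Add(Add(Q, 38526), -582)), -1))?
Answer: Rational(243829, 199212) ≈ 1.2240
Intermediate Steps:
Mul(Add(43802, -287631), Pow(Add(-303110, Add(Add(Q, 38526), -582)), -1)) = Mul(Add(43802, -287631), Pow(Add(-303110, Add(Add(65954, 38526), -582)), -1)) = Mul(-243829, Pow(Add(-303110, Add(104480, -582)), -1)) = Mul(-243829, Pow(Add(-303110, 103898), -1)) = Mul(-243829, Pow(-199212, -1)) = Mul(-243829, Rational(-1, 199212)) = Rational(243829, 199212)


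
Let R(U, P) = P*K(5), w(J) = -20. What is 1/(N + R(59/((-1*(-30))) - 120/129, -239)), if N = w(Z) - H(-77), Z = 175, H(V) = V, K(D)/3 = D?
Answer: -1/3528 ≈ -0.00028345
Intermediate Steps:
K(D) = 3*D
R(U, P) = 15*P (R(U, P) = P*(3*5) = P*15 = 15*P)
N = 57 (N = -20 - 1*(-77) = -20 + 77 = 57)
1/(N + R(59/((-1*(-30))) - 120/129, -239)) = 1/(57 + 15*(-239)) = 1/(57 - 3585) = 1/(-3528) = -1/3528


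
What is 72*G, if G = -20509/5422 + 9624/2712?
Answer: -5158620/306343 ≈ -16.839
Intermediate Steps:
G = -143295/612686 (G = -20509*1/5422 + 9624*(1/2712) = -20509/5422 + 401/113 = -143295/612686 ≈ -0.23388)
72*G = 72*(-143295/612686) = -5158620/306343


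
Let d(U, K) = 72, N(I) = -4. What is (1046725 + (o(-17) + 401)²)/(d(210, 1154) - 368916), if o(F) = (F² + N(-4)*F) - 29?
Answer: -789083/184422 ≈ -4.2787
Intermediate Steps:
o(F) = -29 + F² - 4*F (o(F) = (F² - 4*F) - 29 = -29 + F² - 4*F)
(1046725 + (o(-17) + 401)²)/(d(210, 1154) - 368916) = (1046725 + ((-29 + (-17)² - 4*(-17)) + 401)²)/(72 - 368916) = (1046725 + ((-29 + 289 + 68) + 401)²)/(-368844) = (1046725 + (328 + 401)²)*(-1/368844) = (1046725 + 729²)*(-1/368844) = (1046725 + 531441)*(-1/368844) = 1578166*(-1/368844) = -789083/184422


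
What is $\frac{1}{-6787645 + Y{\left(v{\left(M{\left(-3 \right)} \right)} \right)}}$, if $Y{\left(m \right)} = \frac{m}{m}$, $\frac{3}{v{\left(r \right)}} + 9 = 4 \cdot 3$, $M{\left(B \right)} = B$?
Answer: $- \frac{1}{6787644} \approx -1.4733 \cdot 10^{-7}$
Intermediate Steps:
$v{\left(r \right)} = 1$ ($v{\left(r \right)} = \frac{3}{-9 + 4 \cdot 3} = \frac{3}{-9 + 12} = \frac{3}{3} = 3 \cdot \frac{1}{3} = 1$)
$Y{\left(m \right)} = 1$
$\frac{1}{-6787645 + Y{\left(v{\left(M{\left(-3 \right)} \right)} \right)}} = \frac{1}{-6787645 + 1} = \frac{1}{-6787644} = - \frac{1}{6787644}$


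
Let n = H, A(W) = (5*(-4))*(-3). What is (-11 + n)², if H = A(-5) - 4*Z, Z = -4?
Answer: 4225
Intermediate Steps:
A(W) = 60 (A(W) = -20*(-3) = 60)
H = 76 (H = 60 - 4*(-4) = 60 + 16 = 76)
n = 76
(-11 + n)² = (-11 + 76)² = 65² = 4225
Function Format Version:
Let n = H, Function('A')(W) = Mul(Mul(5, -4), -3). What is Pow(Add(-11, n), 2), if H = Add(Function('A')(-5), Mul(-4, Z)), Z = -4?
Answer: 4225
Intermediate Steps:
Function('A')(W) = 60 (Function('A')(W) = Mul(-20, -3) = 60)
H = 76 (H = Add(60, Mul(-4, -4)) = Add(60, 16) = 76)
n = 76
Pow(Add(-11, n), 2) = Pow(Add(-11, 76), 2) = Pow(65, 2) = 4225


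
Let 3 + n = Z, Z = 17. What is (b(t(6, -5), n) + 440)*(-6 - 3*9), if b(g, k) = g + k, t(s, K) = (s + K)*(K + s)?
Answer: -15015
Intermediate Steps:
t(s, K) = (K + s)**2 (t(s, K) = (K + s)*(K + s) = (K + s)**2)
n = 14 (n = -3 + 17 = 14)
(b(t(6, -5), n) + 440)*(-6 - 3*9) = (((-5 + 6)**2 + 14) + 440)*(-6 - 3*9) = ((1**2 + 14) + 440)*(-6 - 27) = ((1 + 14) + 440)*(-33) = (15 + 440)*(-33) = 455*(-33) = -15015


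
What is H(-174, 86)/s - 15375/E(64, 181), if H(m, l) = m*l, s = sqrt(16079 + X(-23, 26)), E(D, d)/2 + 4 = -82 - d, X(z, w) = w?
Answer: 5125/178 - 14964*sqrt(16105)/16105 ≈ -89.122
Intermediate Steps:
E(D, d) = -172 - 2*d (E(D, d) = -8 + 2*(-82 - d) = -8 + (-164 - 2*d) = -172 - 2*d)
s = sqrt(16105) (s = sqrt(16079 + 26) = sqrt(16105) ≈ 126.91)
H(m, l) = l*m
H(-174, 86)/s - 15375/E(64, 181) = (86*(-174))/(sqrt(16105)) - 15375/(-172 - 2*181) = -14964*sqrt(16105)/16105 - 15375/(-172 - 362) = -14964*sqrt(16105)/16105 - 15375/(-534) = -14964*sqrt(16105)/16105 - 15375*(-1/534) = -14964*sqrt(16105)/16105 + 5125/178 = 5125/178 - 14964*sqrt(16105)/16105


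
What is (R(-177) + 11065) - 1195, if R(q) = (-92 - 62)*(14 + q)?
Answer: 34972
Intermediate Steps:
R(q) = -2156 - 154*q (R(q) = -154*(14 + q) = -2156 - 154*q)
(R(-177) + 11065) - 1195 = ((-2156 - 154*(-177)) + 11065) - 1195 = ((-2156 + 27258) + 11065) - 1195 = (25102 + 11065) - 1195 = 36167 - 1195 = 34972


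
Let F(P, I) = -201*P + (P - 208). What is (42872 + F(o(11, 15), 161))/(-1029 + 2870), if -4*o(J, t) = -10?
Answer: 42164/1841 ≈ 22.903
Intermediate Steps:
o(J, t) = 5/2 (o(J, t) = -¼*(-10) = 5/2)
F(P, I) = -208 - 200*P (F(P, I) = -201*P + (-208 + P) = -208 - 200*P)
(42872 + F(o(11, 15), 161))/(-1029 + 2870) = (42872 + (-208 - 200*5/2))/(-1029 + 2870) = (42872 + (-208 - 500))/1841 = (42872 - 708)*(1/1841) = 42164*(1/1841) = 42164/1841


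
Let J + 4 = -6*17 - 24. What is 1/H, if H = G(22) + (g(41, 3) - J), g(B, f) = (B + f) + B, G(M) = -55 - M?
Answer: 1/138 ≈ 0.0072464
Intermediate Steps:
g(B, f) = f + 2*B
J = -130 (J = -4 + (-6*17 - 24) = -4 + (-102 - 24) = -4 - 126 = -130)
H = 138 (H = (-55 - 1*22) + ((3 + 2*41) - 1*(-130)) = (-55 - 22) + ((3 + 82) + 130) = -77 + (85 + 130) = -77 + 215 = 138)
1/H = 1/138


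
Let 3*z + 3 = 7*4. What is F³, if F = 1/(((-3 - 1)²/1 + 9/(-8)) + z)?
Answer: 13824/172808693 ≈ 7.9996e-5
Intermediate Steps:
z = 25/3 (z = -1 + (7*4)/3 = -1 + (⅓)*28 = -1 + 28/3 = 25/3 ≈ 8.3333)
F = 24/557 (F = 1/(((-3 - 1)²/1 + 9/(-8)) + 25/3) = 1/(((-4)²*1 + 9*(-⅛)) + 25/3) = 1/((16*1 - 9/8) + 25/3) = 1/((16 - 9/8) + 25/3) = 1/(119/8 + 25/3) = 1/(557/24) = 24/557 ≈ 0.043088)
F³ = (24/557)³ = 13824/172808693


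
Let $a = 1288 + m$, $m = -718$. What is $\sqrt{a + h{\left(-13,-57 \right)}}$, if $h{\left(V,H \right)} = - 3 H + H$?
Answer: $6 \sqrt{19} \approx 26.153$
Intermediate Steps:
$h{\left(V,H \right)} = - 2 H$
$a = 570$ ($a = 1288 - 718 = 570$)
$\sqrt{a + h{\left(-13,-57 \right)}} = \sqrt{570 - -114} = \sqrt{570 + 114} = \sqrt{684} = 6 \sqrt{19}$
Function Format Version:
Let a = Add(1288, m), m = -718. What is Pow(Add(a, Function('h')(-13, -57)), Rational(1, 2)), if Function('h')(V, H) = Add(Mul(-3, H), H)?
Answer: Mul(6, Pow(19, Rational(1, 2))) ≈ 26.153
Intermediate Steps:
Function('h')(V, H) = Mul(-2, H)
a = 570 (a = Add(1288, -718) = 570)
Pow(Add(a, Function('h')(-13, -57)), Rational(1, 2)) = Pow(Add(570, Mul(-2, -57)), Rational(1, 2)) = Pow(Add(570, 114), Rational(1, 2)) = Pow(684, Rational(1, 2)) = Mul(6, Pow(19, Rational(1, 2)))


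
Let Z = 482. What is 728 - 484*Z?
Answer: -232560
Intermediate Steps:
728 - 484*Z = 728 - 484*482 = 728 - 233288 = -232560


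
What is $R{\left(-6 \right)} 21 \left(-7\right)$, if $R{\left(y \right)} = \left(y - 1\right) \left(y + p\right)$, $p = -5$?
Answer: $-11319$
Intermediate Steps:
$R{\left(y \right)} = \left(-1 + y\right) \left(-5 + y\right)$ ($R{\left(y \right)} = \left(y - 1\right) \left(y - 5\right) = \left(-1 + y\right) \left(-5 + y\right)$)
$R{\left(-6 \right)} 21 \left(-7\right) = \left(5 + \left(-6\right)^{2} - -36\right) 21 \left(-7\right) = \left(5 + 36 + 36\right) 21 \left(-7\right) = 77 \cdot 21 \left(-7\right) = 1617 \left(-7\right) = -11319$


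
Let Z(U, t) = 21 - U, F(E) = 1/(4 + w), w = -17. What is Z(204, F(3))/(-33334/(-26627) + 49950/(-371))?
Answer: 1807786911/1317651736 ≈ 1.3720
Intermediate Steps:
F(E) = -1/13 (F(E) = 1/(4 - 17) = 1/(-13) = -1/13)
Z(204, F(3))/(-33334/(-26627) + 49950/(-371)) = (21 - 1*204)/(-33334/(-26627) + 49950/(-371)) = (21 - 204)/(-33334*(-1/26627) + 49950*(-1/371)) = -183/(33334/26627 - 49950/371) = -183/(-1317651736/9878617) = -183*(-9878617/1317651736) = 1807786911/1317651736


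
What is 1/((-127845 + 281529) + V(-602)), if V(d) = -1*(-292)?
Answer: 1/153976 ≈ 6.4945e-6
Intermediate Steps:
V(d) = 292
1/((-127845 + 281529) + V(-602)) = 1/((-127845 + 281529) + 292) = 1/(153684 + 292) = 1/153976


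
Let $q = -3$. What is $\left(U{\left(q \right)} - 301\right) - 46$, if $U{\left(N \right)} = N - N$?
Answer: $-347$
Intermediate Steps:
$U{\left(N \right)} = 0$
$\left(U{\left(q \right)} - 301\right) - 46 = \left(0 - 301\right) - 46 = -301 - 46 = -347$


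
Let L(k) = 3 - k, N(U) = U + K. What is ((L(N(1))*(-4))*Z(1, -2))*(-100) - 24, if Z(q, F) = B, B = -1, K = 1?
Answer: -424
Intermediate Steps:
Z(q, F) = -1
N(U) = 1 + U (N(U) = U + 1 = 1 + U)
((L(N(1))*(-4))*Z(1, -2))*(-100) - 24 = (((3 - (1 + 1))*(-4))*(-1))*(-100) - 24 = (((3 - 1*2)*(-4))*(-1))*(-100) - 24 = (((3 - 2)*(-4))*(-1))*(-100) - 24 = ((1*(-4))*(-1))*(-100) - 24 = -4*(-1)*(-100) - 24 = 4*(-100) - 24 = -400 - 24 = -424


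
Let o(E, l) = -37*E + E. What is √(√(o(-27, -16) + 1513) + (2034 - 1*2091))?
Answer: √(-57 + √2485) ≈ 2.674*I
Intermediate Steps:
o(E, l) = -36*E
√(√(o(-27, -16) + 1513) + (2034 - 1*2091)) = √(√(-36*(-27) + 1513) + (2034 - 1*2091)) = √(√(972 + 1513) + (2034 - 2091)) = √(√2485 - 57) = √(-57 + √2485)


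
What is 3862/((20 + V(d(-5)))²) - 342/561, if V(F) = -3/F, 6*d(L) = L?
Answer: 8233757/1301894 ≈ 6.3244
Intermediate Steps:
d(L) = L/6
3862/((20 + V(d(-5)))²) - 342/561 = 3862/((20 - 3/((⅙)*(-5)))²) - 342/561 = 3862/((20 - 3/(-⅚))²) - 342*1/561 = 3862/((20 - 3*(-6/5))²) - 114/187 = 3862/((20 + 18/5)²) - 114/187 = 3862/((118/5)²) - 114/187 = 3862/(13924/25) - 114/187 = 3862*(25/13924) - 114/187 = 48275/6962 - 114/187 = 8233757/1301894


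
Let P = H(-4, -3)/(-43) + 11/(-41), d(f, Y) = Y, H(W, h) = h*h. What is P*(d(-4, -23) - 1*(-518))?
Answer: -416790/1763 ≈ -236.41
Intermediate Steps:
H(W, h) = h**2
P = -842/1763 (P = (-3)**2/(-43) + 11/(-41) = 9*(-1/43) + 11*(-1/41) = -9/43 - 11/41 = -842/1763 ≈ -0.47759)
P*(d(-4, -23) - 1*(-518)) = -842*(-23 - 1*(-518))/1763 = -842*(-23 + 518)/1763 = -842/1763*495 = -416790/1763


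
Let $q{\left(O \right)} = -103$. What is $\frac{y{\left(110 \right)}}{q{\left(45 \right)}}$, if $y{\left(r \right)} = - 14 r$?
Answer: $\frac{1540}{103} \approx 14.951$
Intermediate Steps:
$\frac{y{\left(110 \right)}}{q{\left(45 \right)}} = \frac{\left(-14\right) 110}{-103} = \left(-1540\right) \left(- \frac{1}{103}\right) = \frac{1540}{103}$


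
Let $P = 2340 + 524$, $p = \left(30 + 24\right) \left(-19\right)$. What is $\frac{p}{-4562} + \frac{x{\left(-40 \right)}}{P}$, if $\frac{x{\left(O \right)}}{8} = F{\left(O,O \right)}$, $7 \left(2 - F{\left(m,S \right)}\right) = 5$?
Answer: $\frac{1306107}{5716186} \approx 0.22849$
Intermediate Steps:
$F{\left(m,S \right)} = \frac{9}{7}$ ($F{\left(m,S \right)} = 2 - \frac{5}{7} = \frac{9}{7}$)
$x{\left(O \right)} = \frac{72}{7}$ ($x{\left(O \right)} = 8 \cdot \frac{9}{7} = \frac{72}{7}$)
$p = -1026$ ($p = 54 \left(-19\right) = -1026$)
$P = 2864$
$\frac{p}{-4562} + \frac{x{\left(-40 \right)}}{P} = - \frac{1026}{-4562} + \frac{72}{7 \cdot 2864} = \left(-1026\right) \left(- \frac{1}{4562}\right) + \frac{72}{7} \cdot \frac{1}{2864} = \frac{513}{2281} + \frac{9}{2506} = \frac{1306107}{5716186}$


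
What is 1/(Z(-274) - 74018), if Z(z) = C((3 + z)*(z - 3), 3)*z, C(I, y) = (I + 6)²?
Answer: -1/1544251834164 ≈ -6.4756e-13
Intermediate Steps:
C(I, y) = (6 + I)²
Z(z) = z*(6 + (-3 + z)*(3 + z))² (Z(z) = (6 + (3 + z)*(z - 3))²*z = (6 + (3 + z)*(-3 + z))²*z = (6 + (-3 + z)*(3 + z))²*z = z*(6 + (-3 + z)*(3 + z))²)
1/(Z(-274) - 74018) = 1/(-274*(-3 + (-274)²)² - 74018) = 1/(-274*(-3 + 75076)² - 74018) = 1/(-274*75073² - 74018) = 1/(-274*5635955329 - 74018) = 1/(-1544251760146 - 74018) = 1/(-1544251834164) = -1/1544251834164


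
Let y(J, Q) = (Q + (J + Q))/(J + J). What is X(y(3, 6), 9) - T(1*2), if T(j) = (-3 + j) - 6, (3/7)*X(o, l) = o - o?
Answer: 7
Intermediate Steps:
y(J, Q) = (J + 2*Q)/(2*J) (y(J, Q) = (J + 2*Q)/((2*J)) = (J + 2*Q)*(1/(2*J)) = (J + 2*Q)/(2*J))
X(o, l) = 0 (X(o, l) = 7*(o - o)/3 = (7/3)*0 = 0)
T(j) = -9 + j
X(y(3, 6), 9) - T(1*2) = 0 - (-9 + 1*2) = 0 - (-9 + 2) = 0 - 1*(-7) = 0 + 7 = 7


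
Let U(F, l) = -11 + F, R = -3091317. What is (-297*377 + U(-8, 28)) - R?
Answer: 2979329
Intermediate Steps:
(-297*377 + U(-8, 28)) - R = (-297*377 + (-11 - 8)) - 1*(-3091317) = (-111969 - 19) + 3091317 = -111988 + 3091317 = 2979329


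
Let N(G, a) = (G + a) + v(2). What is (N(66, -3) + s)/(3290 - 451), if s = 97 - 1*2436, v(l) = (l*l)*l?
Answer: -2268/2839 ≈ -0.79887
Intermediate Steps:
v(l) = l**3 (v(l) = l**2*l = l**3)
N(G, a) = 8 + G + a (N(G, a) = (G + a) + 2**3 = (G + a) + 8 = 8 + G + a)
s = -2339 (s = 97 - 2436 = -2339)
(N(66, -3) + s)/(3290 - 451) = ((8 + 66 - 3) - 2339)/(3290 - 451) = (71 - 2339)/2839 = -2268*1/2839 = -2268/2839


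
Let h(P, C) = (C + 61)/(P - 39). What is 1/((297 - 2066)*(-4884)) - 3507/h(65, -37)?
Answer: -8206186238/2159949 ≈ -3799.3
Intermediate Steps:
h(P, C) = (61 + C)/(-39 + P)
1/((297 - 2066)*(-4884)) - 3507/h(65, -37) = 1/((297 - 2066)*(-4884)) - 3507*(-39 + 65)/(61 - 37) = -1/4884/(-1769) - 3507/(24/26) = -1/1769*(-1/4884) - 3507/((1/26)*24) = 1/8639796 - 3507/12/13 = 1/8639796 - 3507*13/12 = 1/8639796 - 15197/4 = -8206186238/2159949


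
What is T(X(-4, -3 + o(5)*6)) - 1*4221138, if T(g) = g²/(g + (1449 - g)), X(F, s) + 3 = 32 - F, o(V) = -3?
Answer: -679603097/161 ≈ -4.2211e+6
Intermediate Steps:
X(F, s) = 29 - F (X(F, s) = -3 + (32 - F) = 29 - F)
T(g) = g²/1449
T(X(-4, -3 + o(5)*6)) - 1*4221138 = (29 - 1*(-4))²/1449 - 1*4221138 = (29 + 4)²/1449 - 4221138 = (1/1449)*33² - 4221138 = (1/1449)*1089 - 4221138 = 121/161 - 4221138 = -679603097/161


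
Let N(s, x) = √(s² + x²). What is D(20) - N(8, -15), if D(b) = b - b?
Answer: -17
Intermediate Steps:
D(b) = 0
D(20) - N(8, -15) = 0 - √(8² + (-15)²) = 0 - √(64 + 225) = 0 - √289 = 0 - 1*17 = 0 - 17 = -17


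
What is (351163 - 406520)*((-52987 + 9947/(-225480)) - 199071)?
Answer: 3146162383344959/225480 ≈ 1.3953e+10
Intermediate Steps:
(351163 - 406520)*((-52987 + 9947/(-225480)) - 199071) = -55357*((-52987 + 9947*(-1/225480)) - 199071) = -55357*((-52987 - 9947/225480) - 199071) = -55357*(-11947518707/225480 - 199071) = -55357*(-56834047787/225480) = 3146162383344959/225480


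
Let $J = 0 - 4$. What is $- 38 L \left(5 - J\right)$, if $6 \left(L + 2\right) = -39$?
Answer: $2907$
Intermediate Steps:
$L = - \frac{17}{2}$ ($L = -2 + \frac{1}{6} \left(-39\right) = -2 - \frac{13}{2} = - \frac{17}{2} \approx -8.5$)
$J = -4$ ($J = 0 - 4 = -4$)
$- 38 L \left(5 - J\right) = \left(-38\right) \left(- \frac{17}{2}\right) \left(5 - -4\right) = 323 \left(5 + 4\right) = 323 \cdot 9 = 2907$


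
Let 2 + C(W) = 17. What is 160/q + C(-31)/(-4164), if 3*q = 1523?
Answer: 658625/2113924 ≈ 0.31156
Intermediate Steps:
q = 1523/3 (q = (⅓)*1523 = 1523/3 ≈ 507.67)
C(W) = 15 (C(W) = -2 + 17 = 15)
160/q + C(-31)/(-4164) = 160/(1523/3) + 15/(-4164) = 160*(3/1523) + 15*(-1/4164) = 480/1523 - 5/1388 = 658625/2113924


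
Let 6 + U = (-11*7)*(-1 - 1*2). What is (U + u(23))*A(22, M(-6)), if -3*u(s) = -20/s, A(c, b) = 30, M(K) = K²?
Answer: 155450/23 ≈ 6758.7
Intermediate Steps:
U = 225 (U = -6 + (-11*7)*(-1 - 1*2) = -6 - 77*(-1 - 2) = -6 - 77*(-3) = -6 + 231 = 225)
u(s) = 20/(3*s) (u(s) = -(-20)/(3*s) = 20/(3*s))
(U + u(23))*A(22, M(-6)) = (225 + (20/3)/23)*30 = (225 + (20/3)*(1/23))*30 = (225 + 20/69)*30 = (15545/69)*30 = 155450/23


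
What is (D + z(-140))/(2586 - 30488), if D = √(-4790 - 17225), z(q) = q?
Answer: 10/1993 - I*√22015/27902 ≈ 0.0050176 - 0.0053177*I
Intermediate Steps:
D = I*√22015 (D = √(-22015) = I*√22015 ≈ 148.37*I)
(D + z(-140))/(2586 - 30488) = (I*√22015 - 140)/(2586 - 30488) = (-140 + I*√22015)/(-27902) = (-140 + I*√22015)*(-1/27902) = 10/1993 - I*√22015/27902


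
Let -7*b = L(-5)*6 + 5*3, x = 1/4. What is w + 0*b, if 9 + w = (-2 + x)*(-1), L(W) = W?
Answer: -29/4 ≈ -7.2500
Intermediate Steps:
x = ¼ ≈ 0.25000
b = 15/7 (b = -(-5*6 + 5*3)/7 = -(-30 + 15)/7 = -⅐*(-15) = 15/7 ≈ 2.1429)
w = -29/4 (w = -9 + (-2 + ¼)*(-1) = -9 - 7/4*(-1) = -9 + 7/4 = -29/4 ≈ -7.2500)
w + 0*b = -29/4 + 0*(15/7) = -29/4 + 0 = -29/4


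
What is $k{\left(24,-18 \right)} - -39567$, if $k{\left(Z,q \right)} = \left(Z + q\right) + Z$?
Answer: $39597$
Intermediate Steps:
$k{\left(Z,q \right)} = q + 2 Z$
$k{\left(24,-18 \right)} - -39567 = \left(-18 + 2 \cdot 24\right) - -39567 = \left(-18 + 48\right) + 39567 = 30 + 39567 = 39597$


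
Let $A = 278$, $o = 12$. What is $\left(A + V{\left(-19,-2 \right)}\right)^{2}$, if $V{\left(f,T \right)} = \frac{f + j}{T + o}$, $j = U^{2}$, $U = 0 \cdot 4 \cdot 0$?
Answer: $\frac{7623121}{100} \approx 76231.0$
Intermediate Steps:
$U = 0$ ($U = 0 \cdot 0 = 0$)
$j = 0$ ($j = 0^{2} = 0$)
$V{\left(f,T \right)} = \frac{f}{12 + T}$ ($V{\left(f,T \right)} = \frac{f + 0}{T + 12} = \frac{f}{12 + T}$)
$\left(A + V{\left(-19,-2 \right)}\right)^{2} = \left(278 - \frac{19}{12 - 2}\right)^{2} = \left(278 - \frac{19}{10}\right)^{2} = \left(\frac{2761}{10}\right)^{2} = \frac{7623121}{100}$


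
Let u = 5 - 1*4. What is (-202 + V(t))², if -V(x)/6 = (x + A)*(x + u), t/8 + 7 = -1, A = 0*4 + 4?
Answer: 523585924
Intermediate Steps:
A = 4 (A = 0 + 4 = 4)
t = -64 (t = -56 + 8*(-1) = -56 - 8 = -64)
u = 1 (u = 5 - 4 = 1)
V(x) = -6*(1 + x)*(4 + x) (V(x) = -6*(x + 4)*(x + 1) = -6*(4 + x)*(1 + x) = -6*(1 + x)*(4 + x))
(-202 + V(t))² = (-202 + (-24 - 30*(-64) - 6*(-64)²))² = (-202 + (-24 + 1920 - 6*4096))² = (-202 + (-24 + 1920 - 24576))² = (-202 - 22680)² = (-22882)² = 523585924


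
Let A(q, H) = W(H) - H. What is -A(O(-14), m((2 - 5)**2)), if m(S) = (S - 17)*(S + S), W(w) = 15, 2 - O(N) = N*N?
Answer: -159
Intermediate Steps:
O(N) = 2 - N**2 (O(N) = 2 - N*N = 2 - N**2)
m(S) = 2*S*(-17 + S) (m(S) = (-17 + S)*(2*S) = 2*S*(-17 + S))
A(q, H) = 15 - H
-A(O(-14), m((2 - 5)**2)) = -(15 - 2*(2 - 5)**2*(-17 + (2 - 5)**2)) = -(15 - 2*(-3)**2*(-17 + (-3)**2)) = -(15 - 2*9*(-17 + 9)) = -(15 - 2*9*(-8)) = -(15 - 1*(-144)) = -(15 + 144) = -1*159 = -159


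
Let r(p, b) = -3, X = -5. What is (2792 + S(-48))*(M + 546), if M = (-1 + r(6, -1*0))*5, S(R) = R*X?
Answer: 1594832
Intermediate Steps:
S(R) = -5*R (S(R) = R*(-5) = -5*R)
M = -20 (M = (-1 - 3)*5 = -4*5 = -20)
(2792 + S(-48))*(M + 546) = (2792 - 5*(-48))*(-20 + 546) = (2792 + 240)*526 = 3032*526 = 1594832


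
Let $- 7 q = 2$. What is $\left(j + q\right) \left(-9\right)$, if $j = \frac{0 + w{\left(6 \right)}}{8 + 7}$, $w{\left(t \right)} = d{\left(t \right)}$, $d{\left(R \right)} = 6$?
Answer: $- \frac{36}{35} \approx -1.0286$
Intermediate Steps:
$q = - \frac{2}{7}$ ($q = \left(- \frac{1}{7}\right) 2 = - \frac{2}{7} \approx -0.28571$)
$w{\left(t \right)} = 6$
$j = \frac{2}{5}$ ($j = \frac{0 + 6}{8 + 7} = \frac{6}{15} = 6 \cdot \frac{1}{15} = \frac{2}{5} \approx 0.4$)
$\left(j + q\right) \left(-9\right) = \left(\frac{2}{5} - \frac{2}{7}\right) \left(-9\right) = \frac{4}{35} \left(-9\right) = - \frac{36}{35}$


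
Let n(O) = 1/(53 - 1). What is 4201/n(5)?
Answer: 218452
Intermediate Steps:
n(O) = 1/52
4201/n(5) = 4201/(1/52) = 4201*52 = 218452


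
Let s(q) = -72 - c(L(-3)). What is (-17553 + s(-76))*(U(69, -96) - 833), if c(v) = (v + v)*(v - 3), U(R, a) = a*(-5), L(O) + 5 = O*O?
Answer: 6224449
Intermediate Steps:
L(O) = -5 + O² (L(O) = -5 + O*O = -5 + O²)
U(R, a) = -5*a
c(v) = 2*v*(-3 + v) (c(v) = (2*v)*(-3 + v) = 2*v*(-3 + v))
s(q) = -80 (s(q) = -72 - 2*(-5 + (-3)²)*(-3 + (-5 + (-3)²)) = -72 - 2*(-5 + 9)*(-3 + (-5 + 9)) = -72 - 2*4*(-3 + 4) = -72 - 2*4 = -72 - 1*8 = -72 - 8 = -80)
(-17553 + s(-76))*(U(69, -96) - 833) = (-17553 - 80)*(-5*(-96) - 833) = -17633*(480 - 833) = -17633*(-353) = 6224449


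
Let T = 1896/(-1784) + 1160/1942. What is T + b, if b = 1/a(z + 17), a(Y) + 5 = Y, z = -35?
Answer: -2534634/4980259 ≈ -0.50894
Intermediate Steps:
a(Y) = -5 + Y
T = -100787/216533 (T = 1896*(-1/1784) + 1160*(1/1942) = -237/223 + 580/971 = -100787/216533 ≈ -0.46546)
b = -1/23 (b = 1/(-5 + (-35 + 17)) = 1/(-5 - 18) = 1/(-23) = -1/23 ≈ -0.043478)
T + b = -100787/216533 - 1/23 = -2534634/4980259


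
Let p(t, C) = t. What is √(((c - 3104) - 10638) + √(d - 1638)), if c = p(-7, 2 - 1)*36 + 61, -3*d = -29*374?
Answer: √(-125397 + 6*√4449)/3 ≈ 117.85*I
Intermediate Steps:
d = 10846/3 (d = -(-29)*374/3 = -⅓*(-10846) = 10846/3 ≈ 3615.3)
c = -191 (c = -7*36 + 61 = -252 + 61 = -191)
√(((c - 3104) - 10638) + √(d - 1638)) = √(((-191 - 3104) - 10638) + √(10846/3 - 1638)) = √((-3295 - 10638) + √(5932/3)) = √(-13933 + 2*√4449/3)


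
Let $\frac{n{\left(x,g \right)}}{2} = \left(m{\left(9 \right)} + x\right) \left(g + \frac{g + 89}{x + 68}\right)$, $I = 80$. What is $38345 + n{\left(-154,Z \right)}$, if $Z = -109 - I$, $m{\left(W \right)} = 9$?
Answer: $\frac{3991165}{43} \approx 92818.0$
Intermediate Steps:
$Z = -189$ ($Z = -109 - 80 = -189$)
$n{\left(x,g \right)} = 2 \left(9 + x\right) \left(g + \frac{89 + g}{68 + x}\right)$ ($n{\left(x,g \right)} = 2 \left(9 + x\right) \left(g + \frac{g + 89}{x + 68}\right) = 2 \left(9 + x\right) \left(g + \frac{89 + g}{68 + x}\right)$)
$38345 + n{\left(-154,Z \right)} = 38345 + \frac{2 \left(801 + 89 \left(-154\right) + 621 \left(-189\right) - 189 \left(-154\right)^{2} + 78 \left(-189\right) \left(-154\right)\right)}{68 - 154} = 38345 + \frac{2 \left(801 - 13706 - 117369 - 4482324 + 2270268\right)}{-86} = 38345 + 2 \left(- \frac{1}{86}\right) \left(801 - 13706 - 117369 - 4482324 + 2270268\right) = 38345 + 2 \left(- \frac{1}{86}\right) \left(-2342330\right) = 38345 + \frac{2342330}{43} = \frac{3991165}{43}$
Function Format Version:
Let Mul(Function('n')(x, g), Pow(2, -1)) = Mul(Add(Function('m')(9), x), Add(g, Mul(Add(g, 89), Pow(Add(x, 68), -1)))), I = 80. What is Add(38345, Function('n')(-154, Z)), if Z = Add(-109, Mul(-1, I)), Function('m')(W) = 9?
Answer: Rational(3991165, 43) ≈ 92818.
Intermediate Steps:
Z = -189 (Z = Add(-109, Mul(-1, 80)) = Add(-109, -80) = -189)
Function('n')(x, g) = Mul(2, Add(9, x), Add(g, Mul(Pow(Add(68, x), -1), Add(89, g)))) (Function('n')(x, g) = Mul(2, Mul(Add(9, x), Add(g, Mul(Add(g, 89), Pow(Add(x, 68), -1))))) = Mul(2, Mul(Add(9, x), Add(g, Mul(Add(89, g), Pow(Add(68, x), -1))))) = Mul(2, Mul(Add(9, x), Add(g, Mul(Pow(Add(68, x), -1), Add(89, g))))) = Mul(2, Add(9, x), Add(g, Mul(Pow(Add(68, x), -1), Add(89, g)))))
Add(38345, Function('n')(-154, Z)) = Add(38345, Mul(2, Pow(Add(68, -154), -1), Add(801, Mul(89, -154), Mul(621, -189), Mul(-189, Pow(-154, 2)), Mul(78, -189, -154)))) = Add(38345, Mul(2, Pow(-86, -1), Add(801, -13706, -117369, Mul(-189, 23716), 2270268))) = Add(38345, Mul(2, Rational(-1, 86), Add(801, -13706, -117369, -4482324, 2270268))) = Add(38345, Mul(2, Rational(-1, 86), -2342330)) = Add(38345, Rational(2342330, 43)) = Rational(3991165, 43)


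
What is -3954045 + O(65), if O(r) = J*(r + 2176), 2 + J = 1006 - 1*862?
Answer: -3635823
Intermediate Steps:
J = 142 (J = -2 + (1006 - 1*862) = -2 + (1006 - 862) = -2 + 144 = 142)
O(r) = 308992 + 142*r (O(r) = 142*(r + 2176) = 142*(2176 + r) = 308992 + 142*r)
-3954045 + O(65) = -3954045 + (308992 + 142*65) = -3954045 + (308992 + 9230) = -3954045 + 318222 = -3635823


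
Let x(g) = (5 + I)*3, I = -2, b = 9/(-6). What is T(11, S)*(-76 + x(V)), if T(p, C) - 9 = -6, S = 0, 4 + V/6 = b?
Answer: -201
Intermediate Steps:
b = -3/2 (b = 9*(-⅙) = -3/2 ≈ -1.5000)
V = -33 (V = -24 + 6*(-3/2) = -24 - 9 = -33)
T(p, C) = 3 (T(p, C) = 9 - 6 = 3)
x(g) = 9 (x(g) = (5 - 2)*3 = 3*3 = 9)
T(11, S)*(-76 + x(V)) = 3*(-76 + 9) = 3*(-67) = -201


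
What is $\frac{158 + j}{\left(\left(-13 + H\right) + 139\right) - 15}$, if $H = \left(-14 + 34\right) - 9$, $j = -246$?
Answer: $- \frac{44}{61} \approx -0.72131$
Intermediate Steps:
$H = 11$ ($H = 20 - 9 = 11$)
$\frac{158 + j}{\left(\left(-13 + H\right) + 139\right) - 15} = \frac{158 - 246}{\left(\left(-13 + 11\right) + 139\right) - 15} = - \frac{88}{\left(-2 + 139\right) - 15} = - \frac{88}{137 - 15} = - \frac{88}{122} = \left(-88\right) \frac{1}{122} = - \frac{44}{61}$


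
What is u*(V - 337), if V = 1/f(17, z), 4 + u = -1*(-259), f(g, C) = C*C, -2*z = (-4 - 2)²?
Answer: -9280895/108 ≈ -85934.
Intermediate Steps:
z = -18 (z = -(-4 - 2)²/2 = -½*(-6)² = -½*36 = -18)
f(g, C) = C²
u = 255 (u = -4 - 1*(-259) = -4 + 259 = 255)
V = 1/324 (V = 1/((-18)²) = 1/324 ≈ 0.0030864)
u*(V - 337) = 255*(1/324 - 337) = 255*(-109187/324) = -9280895/108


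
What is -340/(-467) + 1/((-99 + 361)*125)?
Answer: 11135467/15294250 ≈ 0.72808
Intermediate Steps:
-340/(-467) + 1/((-99 + 361)*125) = -340*(-1/467) + (1/125)/262 = 340/467 + (1/262)*(1/125) = 340/467 + 1/32750 = 11135467/15294250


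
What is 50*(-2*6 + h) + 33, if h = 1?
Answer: -517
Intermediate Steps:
50*(-2*6 + h) + 33 = 50*(-2*6 + 1) + 33 = 50*(-12 + 1) + 33 = 50*(-11) + 33 = -550 + 33 = -517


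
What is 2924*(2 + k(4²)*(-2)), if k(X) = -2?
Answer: 17544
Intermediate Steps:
2924*(2 + k(4²)*(-2)) = 2924*(2 - 2*(-2)) = 2924*(2 + 4) = 2924*6 = 17544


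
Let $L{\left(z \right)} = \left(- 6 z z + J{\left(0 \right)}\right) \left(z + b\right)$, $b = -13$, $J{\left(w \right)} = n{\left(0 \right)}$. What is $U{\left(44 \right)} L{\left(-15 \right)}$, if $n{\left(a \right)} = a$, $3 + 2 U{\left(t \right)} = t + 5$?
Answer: $869400$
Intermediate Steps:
$U{\left(t \right)} = 1 + \frac{t}{2}$ ($U{\left(t \right)} = - \frac{3}{2} + \frac{t + 5}{2} = - \frac{3}{2} + \frac{5 + t}{2} = - \frac{3}{2} + \left(\frac{5}{2} + \frac{t}{2}\right) = 1 + \frac{t}{2}$)
$J{\left(w \right)} = 0$
$L{\left(z \right)} = - 6 z^{2} \left(-13 + z\right)$ ($L{\left(z \right)} = \left(- 6 z z + 0\right) \left(z - 13\right) = \left(- 6 z^{2} + 0\right) \left(-13 + z\right) = - 6 z^{2} \left(-13 + z\right)$)
$U{\left(44 \right)} L{\left(-15 \right)} = \left(1 + \frac{1}{2} \cdot 44\right) 6 \left(-15\right)^{2} \left(13 - -15\right) = \left(1 + 22\right) 6 \cdot 225 \left(13 + 15\right) = 23 \cdot 6 \cdot 225 \cdot 28 = 23 \cdot 37800 = 869400$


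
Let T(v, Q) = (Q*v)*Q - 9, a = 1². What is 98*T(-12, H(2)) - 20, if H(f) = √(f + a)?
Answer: -4430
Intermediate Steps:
a = 1
H(f) = √(1 + f) (H(f) = √(f + 1) = √(1 + f))
T(v, Q) = -9 + v*Q² (T(v, Q) = v*Q² - 9 = -9 + v*Q²)
98*T(-12, H(2)) - 20 = 98*(-9 - 12*(√(1 + 2))²) - 20 = 98*(-9 - 12*(√3)²) - 20 = 98*(-9 - 12*3) - 20 = 98*(-9 - 36) - 20 = 98*(-45) - 20 = -4410 - 20 = -4430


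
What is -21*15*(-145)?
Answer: 45675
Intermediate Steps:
-21*15*(-145) = -315*(-145) = 45675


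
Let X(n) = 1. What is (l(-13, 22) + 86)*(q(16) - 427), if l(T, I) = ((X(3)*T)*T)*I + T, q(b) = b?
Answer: -1558101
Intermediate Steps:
l(T, I) = T + I*T**2 (l(T, I) = ((1*T)*T)*I + T = (T*T)*I + T = T**2*I + T = I*T**2 + T = T + I*T**2)
(l(-13, 22) + 86)*(q(16) - 427) = (-13*(1 + 22*(-13)) + 86)*(16 - 427) = (-13*(1 - 286) + 86)*(-411) = (-13*(-285) + 86)*(-411) = (3705 + 86)*(-411) = 3791*(-411) = -1558101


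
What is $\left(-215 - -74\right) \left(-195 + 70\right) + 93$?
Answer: $17718$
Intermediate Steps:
$\left(-215 - -74\right) \left(-195 + 70\right) + 93 = \left(-215 + 74\right) \left(-125\right) + 93 = \left(-141\right) \left(-125\right) + 93 = 17625 + 93 = 17718$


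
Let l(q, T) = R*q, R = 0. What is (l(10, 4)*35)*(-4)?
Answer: 0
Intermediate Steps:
l(q, T) = 0 (l(q, T) = 0*q = 0)
(l(10, 4)*35)*(-4) = (0*35)*(-4) = 0*(-4) = 0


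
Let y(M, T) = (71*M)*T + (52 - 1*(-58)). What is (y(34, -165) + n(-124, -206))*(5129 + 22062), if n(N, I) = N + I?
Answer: -10836429230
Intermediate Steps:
y(M, T) = 110 + 71*M*T (y(M, T) = 71*M*T + (52 + 58) = 71*M*T + 110 = 110 + 71*M*T)
n(N, I) = I + N
(y(34, -165) + n(-124, -206))*(5129 + 22062) = ((110 + 71*34*(-165)) + (-206 - 124))*(5129 + 22062) = ((110 - 398310) - 330)*27191 = (-398200 - 330)*27191 = -398530*27191 = -10836429230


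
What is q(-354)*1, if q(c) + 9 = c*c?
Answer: 125307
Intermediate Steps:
q(c) = -9 + c**2 (q(c) = -9 + c*c = -9 + c**2)
q(-354)*1 = (-9 + (-354)**2)*1 = (-9 + 125316)*1 = 125307*1 = 125307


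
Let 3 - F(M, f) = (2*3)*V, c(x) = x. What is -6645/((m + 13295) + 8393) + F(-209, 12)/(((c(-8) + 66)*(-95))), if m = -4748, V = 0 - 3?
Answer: -3696969/9333940 ≈ -0.39608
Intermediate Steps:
V = -3
F(M, f) = 21 (F(M, f) = 3 - 2*3*(-3) = 3 - 6*(-3) = 3 - 1*(-18) = 3 + 18 = 21)
-6645/((m + 13295) + 8393) + F(-209, 12)/(((c(-8) + 66)*(-95))) = -6645/((-4748 + 13295) + 8393) + 21/(((-8 + 66)*(-95))) = -6645/(8547 + 8393) + 21/((58*(-95))) = -6645/16940 + 21/(-5510) = -6645*1/16940 + 21*(-1/5510) = -1329/3388 - 21/5510 = -3696969/9333940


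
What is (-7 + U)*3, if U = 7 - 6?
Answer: -18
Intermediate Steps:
U = 1
(-7 + U)*3 = (-7 + 1)*3 = -6*3 = -18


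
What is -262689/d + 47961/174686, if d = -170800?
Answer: 3862844961/2131169200 ≈ 1.8125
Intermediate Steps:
-262689/d + 47961/174686 = -262689/(-170800) + 47961/174686 = -262689*(-1/170800) + 47961*(1/174686) = 37527/24400 + 47961/174686 = 3862844961/2131169200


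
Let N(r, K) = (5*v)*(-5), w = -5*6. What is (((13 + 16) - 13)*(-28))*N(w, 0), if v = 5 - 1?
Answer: 44800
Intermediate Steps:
w = -30
v = 4
N(r, K) = -100 (N(r, K) = (5*4)*(-5) = 20*(-5) = -100)
(((13 + 16) - 13)*(-28))*N(w, 0) = (((13 + 16) - 13)*(-28))*(-100) = ((29 - 13)*(-28))*(-100) = (16*(-28))*(-100) = -448*(-100) = 44800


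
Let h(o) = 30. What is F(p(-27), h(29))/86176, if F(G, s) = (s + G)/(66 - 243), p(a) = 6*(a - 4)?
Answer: 13/1271096 ≈ 1.0227e-5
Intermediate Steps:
p(a) = -24 + 6*a (p(a) = 6*(-4 + a) = -24 + 6*a)
F(G, s) = -G/177 - s/177 (F(G, s) = (G + s)/(-177) = (G + s)*(-1/177) = -G/177 - s/177)
F(p(-27), h(29))/86176 = (-(-24 + 6*(-27))/177 - 1/177*30)/86176 = (-(-24 - 162)/177 - 10/59)*(1/86176) = (-1/177*(-186) - 10/59)*(1/86176) = (62/59 - 10/59)*(1/86176) = (52/59)*(1/86176) = 13/1271096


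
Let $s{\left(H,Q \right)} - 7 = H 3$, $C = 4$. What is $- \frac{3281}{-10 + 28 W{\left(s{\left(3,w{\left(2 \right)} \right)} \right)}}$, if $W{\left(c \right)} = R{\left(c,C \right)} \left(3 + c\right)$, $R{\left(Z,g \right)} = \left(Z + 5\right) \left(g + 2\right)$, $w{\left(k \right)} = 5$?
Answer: $- \frac{3281}{67022} \approx -0.048954$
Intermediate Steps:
$R{\left(Z,g \right)} = \left(2 + g\right) \left(5 + Z\right)$ ($R{\left(Z,g \right)} = \left(5 + Z\right) \left(2 + g\right) = \left(2 + g\right) \left(5 + Z\right)$)
$s{\left(H,Q \right)} = 7 + 3 H$ ($s{\left(H,Q \right)} = 7 + H 3 = 7 + 3 H$)
$W{\left(c \right)} = \left(3 + c\right) \left(30 + 6 c\right)$ ($W{\left(c \right)} = \left(10 + 2 c + 5 \cdot 4 + c 4\right) \left(3 + c\right) = \left(10 + 2 c + 20 + 4 c\right) \left(3 + c\right) = \left(30 + 6 c\right) \left(3 + c\right) = \left(3 + c\right) \left(30 + 6 c\right)$)
$- \frac{3281}{-10 + 28 W{\left(s{\left(3,w{\left(2 \right)} \right)} \right)}} = - \frac{3281}{-10 + 28 \cdot 6 \left(3 + \left(7 + 3 \cdot 3\right)\right) \left(5 + \left(7 + 3 \cdot 3\right)\right)} = - \frac{3281}{-10 + 28 \cdot 6 \left(3 + \left(7 + 9\right)\right) \left(5 + \left(7 + 9\right)\right)} = - \frac{3281}{-10 + 28 \cdot 6 \left(3 + 16\right) \left(5 + 16\right)} = - \frac{3281}{-10 + 28 \cdot 6 \cdot 19 \cdot 21} = - \frac{3281}{-10 + 28 \cdot 2394} = - \frac{3281}{-10 + 67032} = - \frac{3281}{67022}$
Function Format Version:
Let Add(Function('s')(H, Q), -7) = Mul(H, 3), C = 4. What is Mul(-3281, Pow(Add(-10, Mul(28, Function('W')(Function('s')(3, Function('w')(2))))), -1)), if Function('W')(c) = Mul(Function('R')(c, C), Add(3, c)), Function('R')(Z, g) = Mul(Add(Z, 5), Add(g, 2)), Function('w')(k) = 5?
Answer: Rational(-3281, 67022) ≈ -0.048954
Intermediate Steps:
Function('R')(Z, g) = Mul(Add(2, g), Add(5, Z)) (Function('R')(Z, g) = Mul(Add(5, Z), Add(2, g)) = Mul(Add(2, g), Add(5, Z)))
Function('s')(H, Q) = Add(7, Mul(3, H)) (Function('s')(H, Q) = Add(7, Mul(H, 3)) = Add(7, Mul(3, H)))
Function('W')(c) = Mul(Add(3, c), Add(30, Mul(6, c))) (Function('W')(c) = Mul(Add(10, Mul(2, c), Mul(5, 4), Mul(c, 4)), Add(3, c)) = Mul(Add(10, Mul(2, c), 20, Mul(4, c)), Add(3, c)) = Mul(Add(30, Mul(6, c)), Add(3, c)) = Mul(Add(3, c), Add(30, Mul(6, c))))
Mul(-3281, Pow(Add(-10, Mul(28, Function('W')(Function('s')(3, Function('w')(2))))), -1)) = Mul(-3281, Pow(Add(-10, Mul(28, Mul(6, Add(3, Add(7, Mul(3, 3))), Add(5, Add(7, Mul(3, 3)))))), -1)) = Mul(-3281, Pow(Add(-10, Mul(28, Mul(6, Add(3, Add(7, 9)), Add(5, Add(7, 9))))), -1)) = Mul(-3281, Pow(Add(-10, Mul(28, Mul(6, Add(3, 16), Add(5, 16)))), -1)) = Mul(-3281, Pow(Add(-10, Mul(28, Mul(6, 19, 21))), -1)) = Mul(-3281, Pow(Add(-10, Mul(28, 2394)), -1)) = Mul(-3281, Pow(Add(-10, 67032), -1)) = Mul(-3281, Pow(67022, -1)) = Mul(-3281, Rational(1, 67022)) = Rational(-3281, 67022)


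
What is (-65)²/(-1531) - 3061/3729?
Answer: -20441416/5709099 ≈ -3.5805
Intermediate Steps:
(-65)²/(-1531) - 3061/3729 = 4225*(-1/1531) - 3061*1/3729 = -4225/1531 - 3061/3729 = -20441416/5709099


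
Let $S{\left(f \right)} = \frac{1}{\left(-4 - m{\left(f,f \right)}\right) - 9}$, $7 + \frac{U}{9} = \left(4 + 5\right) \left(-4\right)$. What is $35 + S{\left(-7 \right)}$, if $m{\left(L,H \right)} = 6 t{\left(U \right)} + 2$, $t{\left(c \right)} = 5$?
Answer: $\frac{1574}{45} \approx 34.978$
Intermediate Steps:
$U = -387$ ($U = -63 + 9 \left(4 + 5\right) \left(-4\right) = -63 + 9 \cdot 9 \left(-4\right) = -63 + 9 \left(-36\right) = -63 - 324 = -387$)
$m{\left(L,H \right)} = 32$ ($m{\left(L,H \right)} = 6 \cdot 5 + 2 = 30 + 2 = 32$)
$S{\left(f \right)} = - \frac{1}{45}$ ($S{\left(f \right)} = \frac{1}{\left(-4 - 32\right) - 9} = \frac{1}{-36 - 9} = \frac{1}{-45} = - \frac{1}{45}$)
$35 + S{\left(-7 \right)} = 35 - \frac{1}{45} = \frac{1574}{45}$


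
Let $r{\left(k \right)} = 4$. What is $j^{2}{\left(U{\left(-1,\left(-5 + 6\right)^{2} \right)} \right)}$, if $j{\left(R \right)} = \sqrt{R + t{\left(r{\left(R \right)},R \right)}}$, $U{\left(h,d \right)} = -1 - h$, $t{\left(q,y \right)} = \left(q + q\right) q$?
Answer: $32$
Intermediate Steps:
$t{\left(q,y \right)} = 2 q^{2}$ ($t{\left(q,y \right)} = 2 q q = 2 q^{2}$)
$j{\left(R \right)} = \sqrt{32 + R}$ ($j{\left(R \right)} = \sqrt{R + 2 \cdot 4^{2}} = \sqrt{R + 2 \cdot 16} = \sqrt{R + 32} = \sqrt{32 + R}$)
$j^{2}{\left(U{\left(-1,\left(-5 + 6\right)^{2} \right)} \right)} = \left(\sqrt{32 - 0}\right)^{2} = \left(\sqrt{32 + \left(-1 + 1\right)}\right)^{2} = \left(\sqrt{32 + 0}\right)^{2} = \left(\sqrt{32}\right)^{2} = \left(4 \sqrt{2}\right)^{2} = 32$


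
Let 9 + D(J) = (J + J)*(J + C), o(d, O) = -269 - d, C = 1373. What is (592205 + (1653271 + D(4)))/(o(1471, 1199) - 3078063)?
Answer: -752161/1026601 ≈ -0.73267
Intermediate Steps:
D(J) = -9 + 2*J*(1373 + J) (D(J) = -9 + (J + J)*(J + 1373) = -9 + (2*J)*(1373 + J) = -9 + 2*J*(1373 + J))
(592205 + (1653271 + D(4)))/(o(1471, 1199) - 3078063) = (592205 + (1653271 + (-9 + 2*4² + 2746*4)))/((-269 - 1*1471) - 3078063) = (592205 + (1653271 + (-9 + 2*16 + 10984)))/((-269 - 1471) - 3078063) = (592205 + (1653271 + (-9 + 32 + 10984)))/(-1740 - 3078063) = (592205 + (1653271 + 11007))/(-3079803) = (592205 + 1664278)*(-1/3079803) = 2256483*(-1/3079803) = -752161/1026601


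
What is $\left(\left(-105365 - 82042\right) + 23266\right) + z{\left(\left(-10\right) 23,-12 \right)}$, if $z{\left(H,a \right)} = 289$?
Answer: $-163852$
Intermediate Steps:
$\left(\left(-105365 - 82042\right) + 23266\right) + z{\left(\left(-10\right) 23,-12 \right)} = \left(\left(-105365 - 82042\right) + 23266\right) + 289 = \left(-187407 + 23266\right) + 289 = -164141 + 289 = -163852$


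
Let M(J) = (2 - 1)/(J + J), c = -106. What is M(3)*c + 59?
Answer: 124/3 ≈ 41.333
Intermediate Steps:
M(J) = 1/(2*J)
M(3)*c + 59 = ((½)/3)*(-106) + 59 = ((½)*(⅓))*(-106) + 59 = (⅙)*(-106) + 59 = -53/3 + 59 = 124/3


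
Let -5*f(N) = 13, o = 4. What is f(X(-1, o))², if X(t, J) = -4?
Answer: 169/25 ≈ 6.7600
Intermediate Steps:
f(N) = -13/5 (f(N) = -⅕*13 = -13/5)
f(X(-1, o))² = (-13/5)² = 169/25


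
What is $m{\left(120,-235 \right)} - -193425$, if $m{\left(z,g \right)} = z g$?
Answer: $165225$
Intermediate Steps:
$m{\left(z,g \right)} = g z$
$m{\left(120,-235 \right)} - -193425 = \left(-235\right) 120 - -193425 = -28200 + 193425 = 165225$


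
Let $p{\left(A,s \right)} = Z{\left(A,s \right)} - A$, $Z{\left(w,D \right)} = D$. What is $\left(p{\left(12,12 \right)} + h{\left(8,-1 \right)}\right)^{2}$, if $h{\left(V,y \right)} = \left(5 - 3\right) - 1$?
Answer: $1$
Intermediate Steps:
$p{\left(A,s \right)} = s - A$
$h{\left(V,y \right)} = 1$ ($h{\left(V,y \right)} = \left(5 - 3\right) - 1 = 2 - 1 = 1$)
$\left(p{\left(12,12 \right)} + h{\left(8,-1 \right)}\right)^{2} = \left(\left(12 - 12\right) + 1\right)^{2} = \left(0 + 1\right)^{2} = 1^{2} = 1$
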